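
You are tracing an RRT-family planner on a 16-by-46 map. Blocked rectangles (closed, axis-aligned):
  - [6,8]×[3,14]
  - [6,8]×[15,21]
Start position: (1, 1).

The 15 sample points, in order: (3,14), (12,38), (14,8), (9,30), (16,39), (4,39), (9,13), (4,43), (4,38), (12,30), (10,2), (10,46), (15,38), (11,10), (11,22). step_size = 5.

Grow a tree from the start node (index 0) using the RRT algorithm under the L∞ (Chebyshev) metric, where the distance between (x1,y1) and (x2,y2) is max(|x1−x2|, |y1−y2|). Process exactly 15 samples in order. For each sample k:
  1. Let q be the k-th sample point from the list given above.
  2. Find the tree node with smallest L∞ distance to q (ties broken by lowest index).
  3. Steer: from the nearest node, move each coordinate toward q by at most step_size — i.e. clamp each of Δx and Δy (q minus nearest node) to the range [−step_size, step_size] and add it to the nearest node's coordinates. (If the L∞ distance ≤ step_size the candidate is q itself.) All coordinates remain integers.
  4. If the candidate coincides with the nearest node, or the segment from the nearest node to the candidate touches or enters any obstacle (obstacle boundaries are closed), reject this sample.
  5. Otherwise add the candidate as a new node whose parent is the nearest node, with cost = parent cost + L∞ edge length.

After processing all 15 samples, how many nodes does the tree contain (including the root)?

1. q=(3,14) nearest=0 d=13 new=(3,6) → add node 1 parent=0 cost=5
2. q=(12,38) nearest=1 d=32 new=(8,11) → blocked by [6,8]×[3,14], reject
3. q=(14,8) nearest=1 d=11 new=(8,8) → blocked by [6,8]×[3,14], reject
4. q=(9,30) nearest=1 d=24 new=(8,11) → blocked by [6,8]×[3,14], reject
5. q=(16,39) nearest=1 d=33 new=(8,11) → blocked by [6,8]×[3,14], reject
6. q=(4,39) nearest=1 d=33 new=(4,11) → add node 2 parent=1 cost=10
7. q=(9,13) nearest=2 d=5 new=(9,13) → blocked by [6,8]×[3,14], reject
8. q=(4,43) nearest=2 d=32 new=(4,16) → add node 3 parent=2 cost=15
9. q=(4,38) nearest=3 d=22 new=(4,21) → add node 4 parent=3 cost=20
10. q=(12,30) nearest=4 d=9 new=(9,26) → add node 5 parent=4 cost=25
11. q=(10,2) nearest=1 d=7 new=(8,2) → blocked by [6,8]×[3,14], reject
12. q=(10,46) nearest=5 d=20 new=(10,31) → add node 6 parent=5 cost=30
13. q=(15,38) nearest=6 d=7 new=(15,36) → add node 7 parent=6 cost=35
14. q=(11,10) nearest=2 d=7 new=(9,10) → blocked by [6,8]×[3,14], reject
15. q=(11,22) nearest=5 d=4 new=(11,22) → add node 8 parent=5 cost=29

Node count: 9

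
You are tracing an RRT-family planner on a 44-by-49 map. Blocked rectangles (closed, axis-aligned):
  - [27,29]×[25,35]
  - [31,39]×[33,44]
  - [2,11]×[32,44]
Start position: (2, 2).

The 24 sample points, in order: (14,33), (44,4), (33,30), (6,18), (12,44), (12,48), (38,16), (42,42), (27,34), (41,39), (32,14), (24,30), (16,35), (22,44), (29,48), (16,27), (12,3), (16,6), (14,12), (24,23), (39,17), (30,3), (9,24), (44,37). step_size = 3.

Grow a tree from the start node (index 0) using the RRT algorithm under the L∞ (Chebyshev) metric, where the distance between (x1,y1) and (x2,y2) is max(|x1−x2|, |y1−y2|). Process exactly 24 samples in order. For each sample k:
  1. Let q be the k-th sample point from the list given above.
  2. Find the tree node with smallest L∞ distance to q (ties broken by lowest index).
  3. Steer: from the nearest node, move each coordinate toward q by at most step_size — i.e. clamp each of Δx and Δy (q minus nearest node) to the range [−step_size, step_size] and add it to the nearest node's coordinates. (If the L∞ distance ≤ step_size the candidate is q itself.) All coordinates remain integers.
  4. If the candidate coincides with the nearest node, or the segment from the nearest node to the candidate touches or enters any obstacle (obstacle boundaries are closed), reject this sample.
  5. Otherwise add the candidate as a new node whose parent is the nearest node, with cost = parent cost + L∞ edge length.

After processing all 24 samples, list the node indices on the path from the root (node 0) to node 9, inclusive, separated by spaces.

Path: 0 1 2 3 4 5 6 7 8 9

1. q=(14,33) nearest=0 d=31 new=(5,5) → add node 1 parent=0 cost=3
2. q=(44,4) nearest=1 d=39 new=(8,4) → add node 2 parent=1 cost=6
3. q=(33,30) nearest=2 d=26 new=(11,7) → add node 3 parent=2 cost=9
4. q=(6,18) nearest=3 d=11 new=(8,10) → add node 4 parent=3 cost=12
5. q=(12,44) nearest=4 d=34 new=(11,13) → add node 5 parent=4 cost=15
6. q=(12,48) nearest=5 d=35 new=(12,16) → add node 6 parent=5 cost=18
7. q=(38,16) nearest=6 d=26 new=(15,16) → add node 7 parent=6 cost=21
8. q=(42,42) nearest=7 d=27 new=(18,19) → add node 8 parent=7 cost=24
9. q=(27,34) nearest=8 d=15 new=(21,22) → add node 9 parent=8 cost=27
10. q=(41,39) nearest=9 d=20 new=(24,25) → add node 10 parent=9 cost=30
11. q=(32,14) nearest=9 d=11 new=(24,19) → add node 11 parent=9 cost=30
12. q=(24,30) nearest=10 d=5 new=(24,28) → add node 12 parent=10 cost=33
13. q=(16,35) nearest=12 d=8 new=(21,31) → add node 13 parent=12 cost=36
14. q=(22,44) nearest=13 d=13 new=(22,34) → add node 14 parent=13 cost=39
15. q=(29,48) nearest=14 d=14 new=(25,37) → add node 15 parent=14 cost=42
16. q=(16,27) nearest=9 d=5 new=(18,25) → add node 16 parent=9 cost=30
17. q=(12,3) nearest=2 d=4 new=(11,3) → add node 17 parent=2 cost=9
18. q=(16,6) nearest=3 d=5 new=(14,6) → add node 18 parent=3 cost=12
19. q=(14,12) nearest=5 d=3 new=(14,12) → add node 19 parent=5 cost=18
20. q=(24,23) nearest=10 d=2 new=(24,23) → add node 20 parent=10 cost=32
21. q=(39,17) nearest=10 d=15 new=(27,22) → add node 21 parent=10 cost=33
22. q=(30,3) nearest=7 d=15 new=(18,13) → add node 22 parent=7 cost=24
23. q=(9,24) nearest=6 d=8 new=(9,19) → add node 23 parent=6 cost=21
24. q=(44,37) nearest=21 d=17 new=(30,25) → add node 24 parent=21 cost=36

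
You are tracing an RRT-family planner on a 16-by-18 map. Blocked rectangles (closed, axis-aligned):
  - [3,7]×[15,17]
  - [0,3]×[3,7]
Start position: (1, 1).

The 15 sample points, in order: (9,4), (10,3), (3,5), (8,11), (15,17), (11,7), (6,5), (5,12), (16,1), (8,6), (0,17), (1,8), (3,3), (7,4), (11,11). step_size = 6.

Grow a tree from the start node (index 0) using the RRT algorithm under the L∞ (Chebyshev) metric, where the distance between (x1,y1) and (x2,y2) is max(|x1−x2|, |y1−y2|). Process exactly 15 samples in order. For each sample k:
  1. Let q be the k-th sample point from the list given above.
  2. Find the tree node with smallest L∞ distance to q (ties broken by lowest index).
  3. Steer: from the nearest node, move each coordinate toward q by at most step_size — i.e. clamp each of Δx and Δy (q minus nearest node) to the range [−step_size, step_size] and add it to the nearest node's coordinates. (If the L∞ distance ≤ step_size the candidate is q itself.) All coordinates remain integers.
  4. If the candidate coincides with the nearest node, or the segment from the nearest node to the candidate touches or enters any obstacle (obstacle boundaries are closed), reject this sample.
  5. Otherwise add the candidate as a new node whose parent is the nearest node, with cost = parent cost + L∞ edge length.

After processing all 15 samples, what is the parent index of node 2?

1. q=(9,4) nearest=0 d=8 new=(7,4) → add node 1 parent=0 cost=6
2. q=(10,3) nearest=1 d=3 new=(10,3) → add node 2 parent=1 cost=9
3. q=(3,5) nearest=0 d=4 new=(3,5) → blocked by [0,3]×[3,7], reject
4. q=(8,11) nearest=1 d=7 new=(8,10) → add node 3 parent=1 cost=12
5. q=(15,17) nearest=3 d=7 new=(14,16) → add node 4 parent=3 cost=18
6. q=(11,7) nearest=3 d=3 new=(11,7) → add node 5 parent=3 cost=15
7. q=(6,5) nearest=1 d=1 new=(6,5) → add node 6 parent=1 cost=7
8. q=(5,12) nearest=3 d=3 new=(5,12) → add node 7 parent=3 cost=15
9. q=(16,1) nearest=2 d=6 new=(16,1) → add node 8 parent=2 cost=15
10. q=(8,6) nearest=1 d=2 new=(8,6) → add node 9 parent=1 cost=8
11. q=(0,17) nearest=7 d=5 new=(0,17) → add node 10 parent=7 cost=20
12. q=(1,8) nearest=7 d=4 new=(1,8) → add node 11 parent=7 cost=19
13. q=(3,3) nearest=0 d=2 new=(3,3) → blocked by [0,3]×[3,7], reject
14. q=(7,4) nearest=1 d=0 → coincident, reject
15. q=(11,11) nearest=3 d=3 new=(11,11) → add node 12 parent=3 cost=15

Parent of node 2: 1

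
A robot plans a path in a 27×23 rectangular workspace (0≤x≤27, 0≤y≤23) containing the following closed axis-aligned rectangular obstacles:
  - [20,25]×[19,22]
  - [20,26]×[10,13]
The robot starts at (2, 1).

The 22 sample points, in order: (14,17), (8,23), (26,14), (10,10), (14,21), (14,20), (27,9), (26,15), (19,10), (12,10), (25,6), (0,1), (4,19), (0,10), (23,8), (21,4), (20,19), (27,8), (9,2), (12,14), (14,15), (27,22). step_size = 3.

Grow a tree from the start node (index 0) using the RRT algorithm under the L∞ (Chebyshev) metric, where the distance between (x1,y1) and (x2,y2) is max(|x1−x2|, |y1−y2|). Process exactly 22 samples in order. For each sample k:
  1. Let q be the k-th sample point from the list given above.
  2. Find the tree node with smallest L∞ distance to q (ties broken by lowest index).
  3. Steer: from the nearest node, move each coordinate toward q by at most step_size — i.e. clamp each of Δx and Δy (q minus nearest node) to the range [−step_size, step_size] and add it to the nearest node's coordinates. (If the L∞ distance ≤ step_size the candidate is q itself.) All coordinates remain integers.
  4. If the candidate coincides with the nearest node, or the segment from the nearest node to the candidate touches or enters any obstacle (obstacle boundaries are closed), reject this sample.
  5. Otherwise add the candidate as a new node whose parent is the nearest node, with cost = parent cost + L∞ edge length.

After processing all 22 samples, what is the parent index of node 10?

1. q=(14,17) nearest=0 d=16 new=(5,4) → add node 1 parent=0 cost=3
2. q=(8,23) nearest=1 d=19 new=(8,7) → add node 2 parent=1 cost=6
3. q=(26,14) nearest=2 d=18 new=(11,10) → add node 3 parent=2 cost=9
4. q=(10,10) nearest=3 d=1 new=(10,10) → add node 4 parent=3 cost=10
5. q=(14,21) nearest=3 d=11 new=(14,13) → add node 5 parent=3 cost=12
6. q=(14,20) nearest=5 d=7 new=(14,16) → add node 6 parent=5 cost=15
7. q=(27,9) nearest=5 d=13 new=(17,10) → add node 7 parent=5 cost=15
8. q=(26,15) nearest=7 d=9 new=(20,13) → blocked by [20,26]×[10,13], reject
9. q=(19,10) nearest=7 d=2 new=(19,10) → add node 8 parent=7 cost=17
10. q=(12,10) nearest=3 d=1 new=(12,10) → add node 9 parent=3 cost=10
11. q=(25,6) nearest=8 d=6 new=(22,7) → add node 10 parent=8 cost=20
12. q=(0,1) nearest=0 d=2 new=(0,1) → add node 11 parent=0 cost=2
13. q=(4,19) nearest=3 d=9 new=(8,13) → add node 12 parent=3 cost=12
14. q=(0,10) nearest=1 d=6 new=(2,7) → add node 13 parent=1 cost=6
15. q=(23,8) nearest=10 d=1 new=(23,8) → add node 14 parent=10 cost=21
16. q=(21,4) nearest=10 d=3 new=(21,4) → add node 15 parent=10 cost=23
17. q=(20,19) nearest=5 d=6 new=(17,16) → add node 16 parent=5 cost=15
18. q=(27,8) nearest=14 d=4 new=(26,8) → add node 17 parent=14 cost=24
19. q=(9,2) nearest=1 d=4 new=(8,2) → add node 18 parent=1 cost=6
20. q=(12,14) nearest=5 d=2 new=(12,14) → add node 19 parent=5 cost=14
21. q=(14,15) nearest=6 d=1 new=(14,15) → add node 20 parent=6 cost=16
22. q=(27,22) nearest=16 d=10 new=(20,19) → blocked by [20,25]×[19,22], reject

Parent of node 10: 8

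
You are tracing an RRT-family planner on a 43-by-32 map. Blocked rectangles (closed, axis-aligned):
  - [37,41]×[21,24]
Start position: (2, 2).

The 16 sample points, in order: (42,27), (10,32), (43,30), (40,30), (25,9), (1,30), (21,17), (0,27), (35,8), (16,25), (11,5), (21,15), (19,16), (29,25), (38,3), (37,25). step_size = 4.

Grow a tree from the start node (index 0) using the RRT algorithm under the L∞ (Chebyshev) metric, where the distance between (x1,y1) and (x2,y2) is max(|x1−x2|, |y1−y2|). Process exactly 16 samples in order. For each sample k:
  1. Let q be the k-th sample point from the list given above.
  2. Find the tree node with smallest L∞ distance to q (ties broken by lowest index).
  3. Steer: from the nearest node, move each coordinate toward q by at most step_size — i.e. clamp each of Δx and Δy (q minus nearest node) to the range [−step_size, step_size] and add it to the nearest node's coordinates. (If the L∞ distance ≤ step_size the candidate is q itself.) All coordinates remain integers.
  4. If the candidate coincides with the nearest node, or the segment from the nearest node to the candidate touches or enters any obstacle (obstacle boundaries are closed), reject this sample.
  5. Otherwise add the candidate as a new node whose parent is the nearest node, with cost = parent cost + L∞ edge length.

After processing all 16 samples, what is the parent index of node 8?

1. q=(42,27) nearest=0 d=40 new=(6,6) → add node 1 parent=0 cost=4
2. q=(10,32) nearest=1 d=26 new=(10,10) → add node 2 parent=1 cost=8
3. q=(43,30) nearest=2 d=33 new=(14,14) → add node 3 parent=2 cost=12
4. q=(40,30) nearest=3 d=26 new=(18,18) → add node 4 parent=3 cost=16
5. q=(25,9) nearest=4 d=9 new=(22,14) → add node 5 parent=4 cost=20
6. q=(1,30) nearest=3 d=16 new=(10,18) → add node 6 parent=3 cost=16
7. q=(21,17) nearest=4 d=3 new=(21,17) → add node 7 parent=4 cost=19
8. q=(0,27) nearest=6 d=10 new=(6,22) → add node 8 parent=6 cost=20
9. q=(35,8) nearest=5 d=13 new=(26,10) → add node 9 parent=5 cost=24
10. q=(16,25) nearest=4 d=7 new=(16,22) → add node 10 parent=4 cost=20
11. q=(11,5) nearest=1 d=5 new=(10,5) → add node 11 parent=1 cost=8
12. q=(21,15) nearest=5 d=1 new=(21,15) → add node 12 parent=5 cost=21
13. q=(19,16) nearest=4 d=2 new=(19,16) → add node 13 parent=4 cost=18
14. q=(29,25) nearest=7 d=8 new=(25,21) → add node 14 parent=7 cost=23
15. q=(38,3) nearest=9 d=12 new=(30,6) → add node 15 parent=9 cost=28
16. q=(37,25) nearest=14 d=12 new=(29,25) → add node 16 parent=14 cost=27

Parent of node 8: 6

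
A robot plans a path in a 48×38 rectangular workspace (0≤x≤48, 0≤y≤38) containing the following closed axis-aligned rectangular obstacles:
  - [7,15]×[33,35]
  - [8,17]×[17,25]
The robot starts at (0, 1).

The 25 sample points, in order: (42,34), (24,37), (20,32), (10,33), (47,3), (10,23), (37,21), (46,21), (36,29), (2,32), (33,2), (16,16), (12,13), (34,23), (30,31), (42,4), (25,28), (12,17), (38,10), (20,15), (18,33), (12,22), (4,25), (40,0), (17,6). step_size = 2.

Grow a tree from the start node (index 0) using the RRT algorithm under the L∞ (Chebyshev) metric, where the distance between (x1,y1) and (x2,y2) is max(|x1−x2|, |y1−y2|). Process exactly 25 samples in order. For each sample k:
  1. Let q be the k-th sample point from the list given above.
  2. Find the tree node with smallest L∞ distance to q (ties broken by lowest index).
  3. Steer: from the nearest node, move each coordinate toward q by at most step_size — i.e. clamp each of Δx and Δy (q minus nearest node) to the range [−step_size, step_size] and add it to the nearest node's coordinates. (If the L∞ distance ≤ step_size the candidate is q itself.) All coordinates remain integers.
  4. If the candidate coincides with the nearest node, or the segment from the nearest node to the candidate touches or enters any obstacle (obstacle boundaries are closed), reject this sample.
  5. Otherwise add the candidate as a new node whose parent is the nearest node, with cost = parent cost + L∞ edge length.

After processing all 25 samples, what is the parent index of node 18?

Parent of node 18: 16

1. q=(42,34) nearest=0 d=42 new=(2,3) → add node 1 parent=0 cost=2
2. q=(24,37) nearest=1 d=34 new=(4,5) → add node 2 parent=1 cost=4
3. q=(20,32) nearest=2 d=27 new=(6,7) → add node 3 parent=2 cost=6
4. q=(10,33) nearest=3 d=26 new=(8,9) → add node 4 parent=3 cost=8
5. q=(47,3) nearest=4 d=39 new=(10,7) → add node 5 parent=4 cost=10
6. q=(10,23) nearest=4 d=14 new=(10,11) → add node 6 parent=4 cost=10
7. q=(37,21) nearest=5 d=27 new=(12,9) → add node 7 parent=5 cost=12
8. q=(46,21) nearest=7 d=34 new=(14,11) → add node 8 parent=7 cost=14
9. q=(36,29) nearest=8 d=22 new=(16,13) → add node 9 parent=8 cost=16
10. q=(2,32) nearest=9 d=19 new=(14,15) → add node 10 parent=9 cost=18
11. q=(33,2) nearest=9 d=17 new=(18,11) → add node 11 parent=9 cost=18
12. q=(16,16) nearest=10 d=2 new=(16,16) → add node 12 parent=10 cost=20
13. q=(12,13) nearest=6 d=2 new=(12,13) → add node 13 parent=6 cost=12
14. q=(34,23) nearest=11 d=16 new=(20,13) → add node 14 parent=11 cost=20
15. q=(30,31) nearest=12 d=15 new=(18,18) → blocked by [8,17]×[17,25], reject
16. q=(42,4) nearest=14 d=22 new=(22,11) → add node 15 parent=14 cost=22
17. q=(25,28) nearest=12 d=12 new=(18,18) → blocked by [8,17]×[17,25], reject
18. q=(12,17) nearest=10 d=2 new=(12,17) → blocked by [8,17]×[17,25], reject
19. q=(38,10) nearest=15 d=16 new=(24,10) → add node 16 parent=15 cost=24
20. q=(20,15) nearest=14 d=2 new=(20,15) → add node 17 parent=14 cost=22
21. q=(18,33) nearest=12 d=17 new=(18,18) → blocked by [8,17]×[17,25], reject
22. q=(12,22) nearest=12 d=6 new=(14,18) → blocked by [8,17]×[17,25], reject
23. q=(4,25) nearest=10 d=10 new=(12,17) → blocked by [8,17]×[17,25], reject
24. q=(40,0) nearest=16 d=16 new=(26,8) → add node 18 parent=16 cost=26
25. q=(17,6) nearest=7 d=5 new=(14,7) → add node 19 parent=7 cost=14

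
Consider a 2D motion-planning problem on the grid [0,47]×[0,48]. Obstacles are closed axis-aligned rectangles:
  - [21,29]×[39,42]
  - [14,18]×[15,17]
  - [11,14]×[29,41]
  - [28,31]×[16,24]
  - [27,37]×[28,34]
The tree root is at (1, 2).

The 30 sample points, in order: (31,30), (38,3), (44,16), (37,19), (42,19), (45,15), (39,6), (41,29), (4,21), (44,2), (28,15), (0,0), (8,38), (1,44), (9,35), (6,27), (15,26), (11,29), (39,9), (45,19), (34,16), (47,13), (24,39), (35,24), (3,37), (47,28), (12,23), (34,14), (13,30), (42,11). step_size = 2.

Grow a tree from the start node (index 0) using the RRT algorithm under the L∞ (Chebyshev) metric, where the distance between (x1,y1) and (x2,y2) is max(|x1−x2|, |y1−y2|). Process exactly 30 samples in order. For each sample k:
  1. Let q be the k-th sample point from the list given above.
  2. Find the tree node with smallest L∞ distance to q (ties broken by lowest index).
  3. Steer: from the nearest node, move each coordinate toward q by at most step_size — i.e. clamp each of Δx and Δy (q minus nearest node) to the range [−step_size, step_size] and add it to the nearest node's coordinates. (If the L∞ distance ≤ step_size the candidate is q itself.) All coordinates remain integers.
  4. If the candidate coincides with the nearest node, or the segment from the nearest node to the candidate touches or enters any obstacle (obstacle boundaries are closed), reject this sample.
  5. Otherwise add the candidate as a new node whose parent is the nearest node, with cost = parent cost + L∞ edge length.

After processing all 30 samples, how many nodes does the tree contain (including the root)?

1. q=(31,30) nearest=0 d=30 new=(3,4) → add node 1 parent=0 cost=2
2. q=(38,3) nearest=1 d=35 new=(5,3) → add node 2 parent=1 cost=4
3. q=(44,16) nearest=2 d=39 new=(7,5) → add node 3 parent=2 cost=6
4. q=(37,19) nearest=3 d=30 new=(9,7) → add node 4 parent=3 cost=8
5. q=(42,19) nearest=4 d=33 new=(11,9) → add node 5 parent=4 cost=10
6. q=(45,15) nearest=5 d=34 new=(13,11) → add node 6 parent=5 cost=12
7. q=(39,6) nearest=6 d=26 new=(15,9) → add node 7 parent=6 cost=14
8. q=(41,29) nearest=7 d=26 new=(17,11) → add node 8 parent=7 cost=16
9. q=(4,21) nearest=6 d=10 new=(11,13) → add node 9 parent=6 cost=14
10. q=(44,2) nearest=8 d=27 new=(19,9) → add node 10 parent=8 cost=18
11. q=(28,15) nearest=10 d=9 new=(21,11) → add node 11 parent=10 cost=20
12. q=(0,0) nearest=0 d=2 new=(0,0) → add node 12 parent=0 cost=2
13. q=(8,38) nearest=9 d=25 new=(9,15) → add node 13 parent=9 cost=16
14. q=(1,44) nearest=13 d=29 new=(7,17) → add node 14 parent=13 cost=18
15. q=(9,35) nearest=14 d=18 new=(9,19) → add node 15 parent=14 cost=20
16. q=(6,27) nearest=15 d=8 new=(7,21) → add node 16 parent=15 cost=22
17. q=(15,26) nearest=15 d=7 new=(11,21) → add node 17 parent=15 cost=22
18. q=(11,29) nearest=16 d=8 new=(9,23) → add node 18 parent=16 cost=24
19. q=(39,9) nearest=11 d=18 new=(23,9) → add node 19 parent=11 cost=22
20. q=(45,19) nearest=19 d=22 new=(25,11) → add node 20 parent=19 cost=24
21. q=(34,16) nearest=20 d=9 new=(27,13) → add node 21 parent=20 cost=26
22. q=(47,13) nearest=21 d=20 new=(29,13) → add node 22 parent=21 cost=28
23. q=(24,39) nearest=18 d=16 new=(11,25) → add node 23 parent=18 cost=26
24. q=(35,24) nearest=21 d=11 new=(29,15) → add node 24 parent=21 cost=28
25. q=(3,37) nearest=23 d=12 new=(9,27) → add node 25 parent=23 cost=28
26. q=(47,28) nearest=22 d=18 new=(31,15) → add node 26 parent=22 cost=30
27. q=(12,23) nearest=17 d=2 new=(12,23) → add node 27 parent=17 cost=24
28. q=(34,14) nearest=26 d=3 new=(33,14) → add node 28 parent=26 cost=32
29. q=(13,30) nearest=25 d=4 new=(11,29) → blocked by [11,14]×[29,41], reject
30. q=(42,11) nearest=28 d=9 new=(35,12) → add node 29 parent=28 cost=34

Node count: 30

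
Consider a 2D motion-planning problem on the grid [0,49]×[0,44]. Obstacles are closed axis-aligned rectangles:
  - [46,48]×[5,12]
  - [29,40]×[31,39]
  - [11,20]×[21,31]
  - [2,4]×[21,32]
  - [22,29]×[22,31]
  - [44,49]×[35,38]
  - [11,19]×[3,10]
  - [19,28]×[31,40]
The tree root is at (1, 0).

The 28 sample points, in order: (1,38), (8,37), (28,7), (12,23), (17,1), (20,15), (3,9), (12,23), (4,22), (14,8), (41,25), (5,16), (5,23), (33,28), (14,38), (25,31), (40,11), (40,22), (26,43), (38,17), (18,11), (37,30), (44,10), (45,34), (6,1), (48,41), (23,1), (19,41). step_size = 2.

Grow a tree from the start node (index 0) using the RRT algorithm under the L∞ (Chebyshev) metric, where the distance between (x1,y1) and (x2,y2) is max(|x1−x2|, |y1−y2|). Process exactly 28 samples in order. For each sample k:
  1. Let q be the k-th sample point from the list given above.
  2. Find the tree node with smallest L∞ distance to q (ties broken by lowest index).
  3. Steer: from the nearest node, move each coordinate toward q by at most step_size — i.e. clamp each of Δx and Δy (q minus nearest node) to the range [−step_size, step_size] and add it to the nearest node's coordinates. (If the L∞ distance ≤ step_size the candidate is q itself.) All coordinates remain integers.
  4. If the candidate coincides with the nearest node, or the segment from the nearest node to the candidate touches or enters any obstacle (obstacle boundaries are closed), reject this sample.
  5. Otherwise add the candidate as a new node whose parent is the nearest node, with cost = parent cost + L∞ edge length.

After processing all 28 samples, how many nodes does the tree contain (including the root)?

1. q=(1,38) nearest=0 d=38 new=(1,2) → add node 1 parent=0 cost=2
2. q=(8,37) nearest=1 d=35 new=(3,4) → add node 2 parent=1 cost=4
3. q=(28,7) nearest=2 d=25 new=(5,6) → add node 3 parent=2 cost=6
4. q=(12,23) nearest=3 d=17 new=(7,8) → add node 4 parent=3 cost=8
5. q=(17,1) nearest=4 d=10 new=(9,6) → add node 5 parent=4 cost=10
6. q=(20,15) nearest=5 d=11 new=(11,8) → blocked by [11,19]×[3,10], reject
7. q=(3,9) nearest=3 d=3 new=(3,8) → add node 6 parent=3 cost=8
8. q=(12,23) nearest=4 d=15 new=(9,10) → add node 7 parent=4 cost=10
9. q=(4,22) nearest=7 d=12 new=(7,12) → add node 8 parent=7 cost=12
10. q=(14,8) nearest=5 d=5 new=(11,8) → blocked by [11,19]×[3,10], reject
11. q=(41,25) nearest=5 d=32 new=(11,8) → blocked by [11,19]×[3,10], reject
12. q=(5,16) nearest=8 d=4 new=(5,14) → add node 9 parent=8 cost=14
13. q=(5,23) nearest=9 d=9 new=(5,16) → add node 10 parent=9 cost=16
14. q=(33,28) nearest=5 d=24 new=(11,8) → blocked by [11,19]×[3,10], reject
15. q=(14,38) nearest=10 d=22 new=(7,18) → add node 11 parent=10 cost=18
16. q=(25,31) nearest=11 d=18 new=(9,20) → add node 12 parent=11 cost=20
17. q=(40,11) nearest=5 d=31 new=(11,8) → blocked by [11,19]×[3,10], reject
18. q=(40,22) nearest=5 d=31 new=(11,8) → blocked by [11,19]×[3,10], reject
19. q=(26,43) nearest=12 d=23 new=(11,22) → blocked by [11,20]×[21,31], reject
20. q=(38,17) nearest=5 d=29 new=(11,8) → blocked by [11,19]×[3,10], reject
21. q=(18,11) nearest=5 d=9 new=(11,8) → blocked by [11,19]×[3,10], reject
22. q=(37,30) nearest=5 d=28 new=(11,8) → blocked by [11,19]×[3,10], reject
23. q=(44,10) nearest=5 d=35 new=(11,8) → blocked by [11,19]×[3,10], reject
24. q=(45,34) nearest=5 d=36 new=(11,8) → blocked by [11,19]×[3,10], reject
25. q=(6,1) nearest=2 d=3 new=(5,2) → add node 13 parent=2 cost=6
26. q=(48,41) nearest=5 d=39 new=(11,8) → blocked by [11,19]×[3,10], reject
27. q=(23,1) nearest=5 d=14 new=(11,4) → blocked by [11,19]×[3,10], reject
28. q=(19,41) nearest=12 d=21 new=(11,22) → blocked by [11,20]×[21,31], reject

Node count: 14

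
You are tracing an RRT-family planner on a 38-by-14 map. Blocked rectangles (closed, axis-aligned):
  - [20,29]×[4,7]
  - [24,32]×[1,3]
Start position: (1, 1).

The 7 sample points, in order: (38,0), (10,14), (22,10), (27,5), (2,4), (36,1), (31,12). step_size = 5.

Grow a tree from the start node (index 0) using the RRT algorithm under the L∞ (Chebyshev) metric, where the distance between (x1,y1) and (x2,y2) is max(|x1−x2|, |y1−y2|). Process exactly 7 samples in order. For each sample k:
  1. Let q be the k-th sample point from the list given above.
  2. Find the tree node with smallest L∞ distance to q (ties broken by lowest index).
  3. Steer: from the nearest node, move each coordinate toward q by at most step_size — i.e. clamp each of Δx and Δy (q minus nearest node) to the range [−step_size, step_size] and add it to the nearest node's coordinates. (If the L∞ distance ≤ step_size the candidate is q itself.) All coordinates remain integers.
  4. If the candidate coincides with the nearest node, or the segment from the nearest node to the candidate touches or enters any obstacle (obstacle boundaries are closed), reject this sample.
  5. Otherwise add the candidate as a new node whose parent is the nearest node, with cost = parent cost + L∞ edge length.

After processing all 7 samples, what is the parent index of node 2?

1. q=(38,0) nearest=0 d=37 new=(6,0) → add node 1 parent=0 cost=5
2. q=(10,14) nearest=0 d=13 new=(6,6) → add node 2 parent=0 cost=5
3. q=(22,10) nearest=1 d=16 new=(11,5) → add node 3 parent=1 cost=10
4. q=(27,5) nearest=3 d=16 new=(16,5) → add node 4 parent=3 cost=15
5. q=(2,4) nearest=0 d=3 new=(2,4) → add node 5 parent=0 cost=3
6. q=(36,1) nearest=4 d=20 new=(21,1) → add node 6 parent=4 cost=20
7. q=(31,12) nearest=6 d=11 new=(26,6) → blocked by [20,29]×[4,7], reject

Parent of node 2: 0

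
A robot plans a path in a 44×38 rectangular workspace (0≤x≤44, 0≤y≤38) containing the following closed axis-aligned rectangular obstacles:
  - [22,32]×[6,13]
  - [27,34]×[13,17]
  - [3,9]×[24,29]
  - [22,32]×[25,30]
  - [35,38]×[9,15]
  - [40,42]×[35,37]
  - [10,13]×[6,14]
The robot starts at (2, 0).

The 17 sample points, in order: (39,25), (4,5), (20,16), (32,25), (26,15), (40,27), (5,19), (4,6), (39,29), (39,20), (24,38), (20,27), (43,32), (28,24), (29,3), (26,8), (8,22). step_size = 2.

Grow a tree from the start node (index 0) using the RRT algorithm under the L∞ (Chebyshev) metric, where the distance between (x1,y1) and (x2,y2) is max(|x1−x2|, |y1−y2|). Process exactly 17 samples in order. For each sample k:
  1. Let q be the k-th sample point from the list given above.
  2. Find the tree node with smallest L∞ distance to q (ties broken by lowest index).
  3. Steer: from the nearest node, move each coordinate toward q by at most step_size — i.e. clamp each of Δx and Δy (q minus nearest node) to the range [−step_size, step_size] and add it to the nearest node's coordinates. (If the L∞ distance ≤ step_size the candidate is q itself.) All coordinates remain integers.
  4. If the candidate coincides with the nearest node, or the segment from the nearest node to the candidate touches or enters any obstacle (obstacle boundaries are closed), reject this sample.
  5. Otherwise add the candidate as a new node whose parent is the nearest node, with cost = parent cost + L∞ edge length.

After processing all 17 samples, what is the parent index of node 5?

1. q=(39,25) nearest=0 d=37 new=(4,2) → add node 1 parent=0 cost=2
2. q=(4,5) nearest=1 d=3 new=(4,4) → add node 2 parent=1 cost=4
3. q=(20,16) nearest=1 d=16 new=(6,4) → add node 3 parent=1 cost=4
4. q=(32,25) nearest=3 d=26 new=(8,6) → add node 4 parent=3 cost=6
5. q=(26,15) nearest=4 d=18 new=(10,8) → blocked by [10,13]×[6,14], reject
6. q=(40,27) nearest=4 d=32 new=(10,8) → blocked by [10,13]×[6,14], reject
7. q=(5,19) nearest=4 d=13 new=(6,8) → add node 5 parent=4 cost=8
8. q=(4,6) nearest=2 d=2 new=(4,6) → add node 6 parent=2 cost=6
9. q=(39,29) nearest=4 d=31 new=(10,8) → blocked by [10,13]×[6,14], reject
10. q=(39,20) nearest=4 d=31 new=(10,8) → blocked by [10,13]×[6,14], reject
11. q=(24,38) nearest=5 d=30 new=(8,10) → add node 7 parent=5 cost=10
12. q=(20,27) nearest=7 d=17 new=(10,12) → blocked by [10,13]×[6,14], reject
13. q=(43,32) nearest=4 d=35 new=(10,8) → blocked by [10,13]×[6,14], reject
14. q=(28,24) nearest=4 d=20 new=(10,8) → blocked by [10,13]×[6,14], reject
15. q=(29,3) nearest=4 d=21 new=(10,4) → add node 8 parent=4 cost=8
16. q=(26,8) nearest=8 d=16 new=(12,6) → blocked by [10,13]×[6,14], reject
17. q=(8,22) nearest=7 d=12 new=(8,12) → add node 9 parent=7 cost=12

Parent of node 5: 4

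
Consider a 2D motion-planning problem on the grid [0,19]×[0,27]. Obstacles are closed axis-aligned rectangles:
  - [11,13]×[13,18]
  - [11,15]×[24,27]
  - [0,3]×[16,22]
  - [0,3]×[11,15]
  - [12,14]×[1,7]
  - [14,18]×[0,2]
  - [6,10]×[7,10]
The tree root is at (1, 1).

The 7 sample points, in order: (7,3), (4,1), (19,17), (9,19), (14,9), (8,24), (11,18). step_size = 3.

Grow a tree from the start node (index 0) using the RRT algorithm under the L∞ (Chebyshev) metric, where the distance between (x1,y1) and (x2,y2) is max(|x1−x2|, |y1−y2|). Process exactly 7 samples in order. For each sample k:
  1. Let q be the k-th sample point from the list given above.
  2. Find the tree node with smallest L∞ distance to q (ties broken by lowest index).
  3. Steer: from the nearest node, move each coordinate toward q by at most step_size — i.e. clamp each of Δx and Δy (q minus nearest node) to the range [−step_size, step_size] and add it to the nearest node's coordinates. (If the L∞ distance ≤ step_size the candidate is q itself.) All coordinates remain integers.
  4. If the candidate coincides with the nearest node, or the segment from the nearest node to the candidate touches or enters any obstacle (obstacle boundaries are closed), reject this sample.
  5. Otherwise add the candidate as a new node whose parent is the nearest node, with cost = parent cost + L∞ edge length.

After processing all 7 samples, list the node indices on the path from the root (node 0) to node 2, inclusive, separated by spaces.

Path: 0 1 2

1. q=(7,3) nearest=0 d=6 new=(4,3) → add node 1 parent=0 cost=3
2. q=(4,1) nearest=1 d=2 new=(4,1) → add node 2 parent=1 cost=5
3. q=(19,17) nearest=1 d=15 new=(7,6) → add node 3 parent=1 cost=6
4. q=(9,19) nearest=3 d=13 new=(9,9) → blocked by [6,10]×[7,10], reject
5. q=(14,9) nearest=3 d=7 new=(10,9) → blocked by [6,10]×[7,10], reject
6. q=(8,24) nearest=3 d=18 new=(8,9) → blocked by [6,10]×[7,10], reject
7. q=(11,18) nearest=3 d=12 new=(10,9) → blocked by [6,10]×[7,10], reject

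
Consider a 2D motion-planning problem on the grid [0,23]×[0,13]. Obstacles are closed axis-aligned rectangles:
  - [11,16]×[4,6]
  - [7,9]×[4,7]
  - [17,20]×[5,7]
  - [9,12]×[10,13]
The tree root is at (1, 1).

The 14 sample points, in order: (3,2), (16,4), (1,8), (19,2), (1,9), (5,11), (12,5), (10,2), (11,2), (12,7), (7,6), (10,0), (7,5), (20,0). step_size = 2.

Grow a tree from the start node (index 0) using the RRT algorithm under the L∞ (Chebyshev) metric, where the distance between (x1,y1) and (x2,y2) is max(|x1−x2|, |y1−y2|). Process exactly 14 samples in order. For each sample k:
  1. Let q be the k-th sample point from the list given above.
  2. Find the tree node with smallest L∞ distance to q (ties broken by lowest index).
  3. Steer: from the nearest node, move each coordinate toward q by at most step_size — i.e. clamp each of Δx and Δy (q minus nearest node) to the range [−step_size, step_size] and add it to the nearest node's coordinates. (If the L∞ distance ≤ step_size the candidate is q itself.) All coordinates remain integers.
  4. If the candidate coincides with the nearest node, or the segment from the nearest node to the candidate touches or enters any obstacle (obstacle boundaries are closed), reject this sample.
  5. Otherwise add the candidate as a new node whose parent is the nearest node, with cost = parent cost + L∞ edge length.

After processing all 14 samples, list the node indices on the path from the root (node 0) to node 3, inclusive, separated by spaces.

1. q=(3,2) nearest=0 d=2 new=(3,2) → add node 1 parent=0 cost=2
2. q=(16,4) nearest=1 d=13 new=(5,4) → add node 2 parent=1 cost=4
3. q=(1,8) nearest=2 d=4 new=(3,6) → add node 3 parent=2 cost=6
4. q=(19,2) nearest=2 d=14 new=(7,2) → add node 4 parent=2 cost=6
5. q=(1,9) nearest=3 d=3 new=(1,8) → add node 5 parent=3 cost=8
6. q=(5,11) nearest=5 d=4 new=(3,10) → add node 6 parent=5 cost=10
7. q=(12,5) nearest=4 d=5 new=(9,4) → blocked by [7,9]×[4,7], reject
8. q=(10,2) nearest=4 d=3 new=(9,2) → add node 7 parent=4 cost=8
9. q=(11,2) nearest=7 d=2 new=(11,2) → add node 8 parent=7 cost=10
10. q=(12,7) nearest=4 d=5 new=(9,4) → blocked by [7,9]×[4,7], reject
11. q=(7,6) nearest=2 d=2 new=(7,6) → blocked by [7,9]×[4,7], reject
12. q=(10,0) nearest=7 d=2 new=(10,0) → add node 9 parent=7 cost=10
13. q=(7,5) nearest=2 d=2 new=(7,5) → blocked by [7,9]×[4,7], reject
14. q=(20,0) nearest=8 d=9 new=(13,0) → add node 10 parent=8 cost=12

Path: 0 1 2 3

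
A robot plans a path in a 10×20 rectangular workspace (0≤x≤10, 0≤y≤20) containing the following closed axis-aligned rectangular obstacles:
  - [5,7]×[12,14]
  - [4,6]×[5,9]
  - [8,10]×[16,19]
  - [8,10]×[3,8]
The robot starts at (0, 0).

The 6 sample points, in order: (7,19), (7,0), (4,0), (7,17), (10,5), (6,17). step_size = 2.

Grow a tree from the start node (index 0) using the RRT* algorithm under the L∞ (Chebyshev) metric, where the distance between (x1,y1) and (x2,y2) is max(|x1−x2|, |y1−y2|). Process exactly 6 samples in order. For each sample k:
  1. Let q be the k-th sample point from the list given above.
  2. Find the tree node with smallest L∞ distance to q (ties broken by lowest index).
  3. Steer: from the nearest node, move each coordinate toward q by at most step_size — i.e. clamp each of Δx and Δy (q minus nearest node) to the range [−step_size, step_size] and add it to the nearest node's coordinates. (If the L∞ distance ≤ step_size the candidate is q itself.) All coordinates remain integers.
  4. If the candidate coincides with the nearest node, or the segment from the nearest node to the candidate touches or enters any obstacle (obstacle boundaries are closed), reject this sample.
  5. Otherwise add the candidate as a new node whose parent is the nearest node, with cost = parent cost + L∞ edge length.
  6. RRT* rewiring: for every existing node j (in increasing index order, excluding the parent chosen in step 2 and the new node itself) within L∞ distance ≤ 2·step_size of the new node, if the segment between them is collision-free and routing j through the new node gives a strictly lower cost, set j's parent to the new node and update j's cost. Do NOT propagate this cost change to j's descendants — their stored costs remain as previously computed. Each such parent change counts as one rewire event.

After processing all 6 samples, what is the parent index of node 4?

Parent of node 4: 2

1. q=(7,19) nearest=0 d=19 new=(2,2) → add node 1 parent=0 cost=2
2. q=(7,0) nearest=1 d=5 new=(4,0) → add node 2 parent=1 cost=4
3. q=(4,0) nearest=2 d=0 → coincident, reject
4. q=(7,17) nearest=1 d=15 new=(4,4) → add node 3 parent=1 cost=4
5. q=(10,5) nearest=2 d=6 new=(6,2) → add node 4 parent=2 cost=6
6. q=(6,17) nearest=3 d=13 new=(6,6) → blocked by [4,6]×[5,9], reject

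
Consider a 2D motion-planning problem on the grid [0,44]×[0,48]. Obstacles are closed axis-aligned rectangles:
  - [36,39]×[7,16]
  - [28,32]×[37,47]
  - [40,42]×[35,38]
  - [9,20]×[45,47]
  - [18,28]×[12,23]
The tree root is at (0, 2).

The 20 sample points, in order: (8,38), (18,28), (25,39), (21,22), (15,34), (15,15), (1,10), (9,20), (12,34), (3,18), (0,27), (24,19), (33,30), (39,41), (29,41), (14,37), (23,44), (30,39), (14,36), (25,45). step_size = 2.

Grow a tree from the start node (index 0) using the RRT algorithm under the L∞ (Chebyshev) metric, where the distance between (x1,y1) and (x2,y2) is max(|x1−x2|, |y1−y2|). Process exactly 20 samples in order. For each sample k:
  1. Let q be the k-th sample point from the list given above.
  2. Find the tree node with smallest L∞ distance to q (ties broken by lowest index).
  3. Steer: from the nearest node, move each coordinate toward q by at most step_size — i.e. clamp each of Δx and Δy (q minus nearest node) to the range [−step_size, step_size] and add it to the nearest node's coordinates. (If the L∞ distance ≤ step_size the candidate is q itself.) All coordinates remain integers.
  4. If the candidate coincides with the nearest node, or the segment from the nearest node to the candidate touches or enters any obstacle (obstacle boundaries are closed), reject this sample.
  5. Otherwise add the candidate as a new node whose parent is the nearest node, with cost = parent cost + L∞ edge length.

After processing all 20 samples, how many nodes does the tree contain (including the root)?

1. q=(8,38) nearest=0 d=36 new=(2,4) → add node 1 parent=0 cost=2
2. q=(18,28) nearest=1 d=24 new=(4,6) → add node 2 parent=1 cost=4
3. q=(25,39) nearest=2 d=33 new=(6,8) → add node 3 parent=2 cost=6
4. q=(21,22) nearest=3 d=15 new=(8,10) → add node 4 parent=3 cost=8
5. q=(15,34) nearest=4 d=24 new=(10,12) → add node 5 parent=4 cost=10
6. q=(15,15) nearest=5 d=5 new=(12,14) → add node 6 parent=5 cost=12
7. q=(1,10) nearest=2 d=4 new=(2,8) → add node 7 parent=2 cost=6
8. q=(9,20) nearest=6 d=6 new=(10,16) → add node 8 parent=6 cost=14
9. q=(12,34) nearest=8 d=18 new=(12,18) → add node 9 parent=8 cost=16
10. q=(3,18) nearest=5 d=7 new=(8,14) → add node 10 parent=5 cost=12
11. q=(0,27) nearest=8 d=11 new=(8,18) → add node 11 parent=8 cost=16
12. q=(24,19) nearest=6 d=12 new=(14,16) → add node 12 parent=6 cost=14
13. q=(33,30) nearest=12 d=19 new=(16,18) → add node 13 parent=12 cost=16
14. q=(39,41) nearest=13 d=23 new=(18,20) → blocked by [18,28]×[12,23], reject
15. q=(29,41) nearest=9 d=23 new=(14,20) → add node 14 parent=9 cost=18
16. q=(14,37) nearest=14 d=17 new=(14,22) → add node 15 parent=14 cost=20
17. q=(23,44) nearest=15 d=22 new=(16,24) → add node 16 parent=15 cost=22
18. q=(30,39) nearest=16 d=15 new=(18,26) → add node 17 parent=16 cost=24
19. q=(14,36) nearest=17 d=10 new=(16,28) → add node 18 parent=17 cost=26
20. q=(25,45) nearest=18 d=17 new=(18,30) → add node 19 parent=18 cost=28

Node count: 20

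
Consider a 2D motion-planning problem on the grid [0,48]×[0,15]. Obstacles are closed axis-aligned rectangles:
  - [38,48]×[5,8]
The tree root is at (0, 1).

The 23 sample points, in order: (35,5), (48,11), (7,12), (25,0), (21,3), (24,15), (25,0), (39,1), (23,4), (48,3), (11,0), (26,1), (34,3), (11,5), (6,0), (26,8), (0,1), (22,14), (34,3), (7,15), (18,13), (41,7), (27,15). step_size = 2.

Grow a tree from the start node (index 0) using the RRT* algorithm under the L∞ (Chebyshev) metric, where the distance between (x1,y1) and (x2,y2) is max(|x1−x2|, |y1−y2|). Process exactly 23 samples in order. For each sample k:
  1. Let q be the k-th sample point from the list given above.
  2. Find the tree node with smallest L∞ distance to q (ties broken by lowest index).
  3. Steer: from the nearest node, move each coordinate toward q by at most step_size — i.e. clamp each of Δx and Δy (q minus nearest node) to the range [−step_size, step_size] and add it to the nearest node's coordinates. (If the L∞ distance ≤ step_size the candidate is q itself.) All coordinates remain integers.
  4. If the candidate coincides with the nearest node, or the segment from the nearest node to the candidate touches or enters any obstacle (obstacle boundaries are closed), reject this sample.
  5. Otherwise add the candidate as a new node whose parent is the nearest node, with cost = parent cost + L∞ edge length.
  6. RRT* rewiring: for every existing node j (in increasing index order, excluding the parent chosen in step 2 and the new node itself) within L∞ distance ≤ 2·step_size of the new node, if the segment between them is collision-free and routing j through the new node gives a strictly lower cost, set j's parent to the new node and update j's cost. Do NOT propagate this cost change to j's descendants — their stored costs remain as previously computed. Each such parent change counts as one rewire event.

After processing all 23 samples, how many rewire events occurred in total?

1. q=(35,5) nearest=0 d=35 new=(2,3) → add node 1 parent=0 cost=2
2. q=(48,11) nearest=1 d=46 new=(4,5) → add node 2 parent=1 cost=4
3. q=(7,12) nearest=2 d=7 new=(6,7) → add node 3 parent=2 cost=6
4. q=(25,0) nearest=3 d=19 new=(8,5) → add node 4 parent=3 cost=8
5. q=(21,3) nearest=4 d=13 new=(10,3) → add node 5 parent=4 cost=10
6. q=(24,15) nearest=5 d=14 new=(12,5) → add node 6 parent=5 cost=12
7. q=(25,0) nearest=6 d=13 new=(14,3) → add node 7 parent=6 cost=14
8. q=(39,1) nearest=7 d=25 new=(16,1) → add node 8 parent=7 cost=16
9. q=(23,4) nearest=8 d=7 new=(18,3) → add node 9 parent=8 cost=18
10. q=(48,3) nearest=9 d=30 new=(20,3) → add node 10 parent=9 cost=20
11. q=(11,0) nearest=5 d=3 new=(11,1) → add node 11 parent=5 cost=12
12. q=(26,1) nearest=10 d=6 new=(22,1) → add node 12 parent=10 cost=22
13. q=(34,3) nearest=12 d=12 new=(24,3) → add node 13 parent=12 cost=24
14. q=(11,5) nearest=6 d=1 new=(11,5) → add node 14 parent=6 cost=13
15. q=(6,0) nearest=1 d=4 new=(4,1) → add node 15 parent=1 cost=4
16. q=(26,8) nearest=13 d=5 new=(26,5) → add node 16 parent=13 cost=26
17. q=(0,1) nearest=0 d=0 → coincident, reject
18. q=(22,14) nearest=16 d=9 new=(24,7) → add node 17 parent=16 cost=28
19. q=(34,3) nearest=16 d=8 new=(28,3) → add node 18 parent=16 cost=28
20. q=(7,15) nearest=3 d=8 new=(7,9) → add node 19 parent=3 cost=8; rewire 14→19 (12<13)
21. q=(18,13) nearest=17 d=6 new=(22,9) → add node 20 parent=17 cost=30
22. q=(41,7) nearest=18 d=13 new=(30,5) → add node 21 parent=18 cost=30
23. q=(27,15) nearest=20 d=6 new=(24,11) → add node 22 parent=20 cost=32

Rewire events: 1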